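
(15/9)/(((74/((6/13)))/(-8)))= -40/481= -0.08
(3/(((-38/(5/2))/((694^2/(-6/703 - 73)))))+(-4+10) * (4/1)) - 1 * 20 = 13406459/10265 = 1306.04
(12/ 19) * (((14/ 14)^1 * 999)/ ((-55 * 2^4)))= -2997/ 4180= -0.72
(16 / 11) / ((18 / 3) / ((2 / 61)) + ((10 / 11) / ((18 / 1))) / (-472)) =67968 / 8551219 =0.01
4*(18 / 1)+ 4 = 76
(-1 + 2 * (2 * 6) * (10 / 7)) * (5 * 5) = 5825 / 7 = 832.14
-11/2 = -5.50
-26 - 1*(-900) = 874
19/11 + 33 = 34.73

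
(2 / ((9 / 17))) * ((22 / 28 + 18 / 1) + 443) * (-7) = -36635 / 3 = -12211.67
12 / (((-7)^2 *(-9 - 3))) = -1 / 49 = -0.02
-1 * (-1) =1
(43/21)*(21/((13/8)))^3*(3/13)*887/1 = 25835798016/28561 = 904583.10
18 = 18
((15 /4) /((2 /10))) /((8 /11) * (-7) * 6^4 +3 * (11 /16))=-1100 /386951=-0.00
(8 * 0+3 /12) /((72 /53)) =53 /288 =0.18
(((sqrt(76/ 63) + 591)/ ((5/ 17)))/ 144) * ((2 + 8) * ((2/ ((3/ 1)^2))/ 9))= 17 * sqrt(133)/ 30618 + 3349/ 972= 3.45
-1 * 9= -9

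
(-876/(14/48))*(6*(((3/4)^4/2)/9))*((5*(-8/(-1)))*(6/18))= -29565/7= -4223.57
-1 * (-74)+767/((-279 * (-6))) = 124643/1674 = 74.46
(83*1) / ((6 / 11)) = 152.17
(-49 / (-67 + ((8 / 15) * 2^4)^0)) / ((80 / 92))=1127 / 1320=0.85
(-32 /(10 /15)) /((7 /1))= -48 /7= -6.86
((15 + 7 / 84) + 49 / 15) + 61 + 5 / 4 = 403 / 5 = 80.60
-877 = -877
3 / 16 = 0.19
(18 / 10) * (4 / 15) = 12 / 25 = 0.48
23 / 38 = 0.61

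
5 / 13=0.38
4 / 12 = 1 / 3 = 0.33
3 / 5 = 0.60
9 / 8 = 1.12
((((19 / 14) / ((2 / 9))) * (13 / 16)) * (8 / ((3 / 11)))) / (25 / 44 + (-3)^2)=89661 / 5894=15.21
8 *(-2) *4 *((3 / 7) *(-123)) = 23616 / 7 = 3373.71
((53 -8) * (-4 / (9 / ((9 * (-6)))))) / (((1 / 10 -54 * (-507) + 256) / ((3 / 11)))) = 32400 / 3039751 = 0.01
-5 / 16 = -0.31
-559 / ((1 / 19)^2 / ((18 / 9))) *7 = -2825186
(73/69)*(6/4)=1.59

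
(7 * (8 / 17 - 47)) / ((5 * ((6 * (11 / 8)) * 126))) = -1582 / 25245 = -0.06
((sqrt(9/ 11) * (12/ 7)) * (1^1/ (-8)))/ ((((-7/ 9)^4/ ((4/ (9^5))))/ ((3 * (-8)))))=0.00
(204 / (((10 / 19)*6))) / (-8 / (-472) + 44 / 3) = 57171 / 12995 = 4.40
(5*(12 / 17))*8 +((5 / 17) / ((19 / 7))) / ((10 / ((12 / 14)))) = 9123 / 323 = 28.24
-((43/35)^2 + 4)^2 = -45549001/1500625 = -30.35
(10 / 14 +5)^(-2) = 49 / 1600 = 0.03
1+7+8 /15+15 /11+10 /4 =4091 /330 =12.40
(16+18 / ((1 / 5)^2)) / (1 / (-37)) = -17242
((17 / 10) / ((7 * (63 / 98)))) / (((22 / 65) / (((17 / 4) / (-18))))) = -3757 / 14256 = -0.26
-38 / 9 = -4.22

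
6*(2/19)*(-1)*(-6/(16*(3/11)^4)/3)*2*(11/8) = 161051/4104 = 39.24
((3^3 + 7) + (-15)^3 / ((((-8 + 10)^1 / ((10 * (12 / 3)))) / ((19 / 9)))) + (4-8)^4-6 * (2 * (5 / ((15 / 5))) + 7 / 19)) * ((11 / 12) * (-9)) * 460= 10255653540 / 19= 539771238.95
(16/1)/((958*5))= 8/2395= 0.00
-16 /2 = -8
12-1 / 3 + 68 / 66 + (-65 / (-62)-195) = -181.25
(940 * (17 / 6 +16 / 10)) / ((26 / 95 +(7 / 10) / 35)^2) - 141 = 11250128257 / 233523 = 48175.68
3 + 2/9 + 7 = 92/9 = 10.22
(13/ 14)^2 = 169/ 196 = 0.86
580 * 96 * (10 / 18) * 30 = 928000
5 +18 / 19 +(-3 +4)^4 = 132 / 19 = 6.95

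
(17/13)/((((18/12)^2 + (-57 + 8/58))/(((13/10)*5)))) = -986/6335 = -0.16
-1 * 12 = -12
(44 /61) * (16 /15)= 704 /915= 0.77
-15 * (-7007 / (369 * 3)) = 94.95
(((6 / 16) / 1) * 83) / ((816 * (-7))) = -83 / 15232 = -0.01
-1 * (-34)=34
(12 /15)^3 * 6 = 384 /125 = 3.07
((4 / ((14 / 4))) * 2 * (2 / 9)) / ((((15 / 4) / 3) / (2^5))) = 4096 / 315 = 13.00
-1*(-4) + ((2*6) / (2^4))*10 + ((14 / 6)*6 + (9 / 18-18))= 8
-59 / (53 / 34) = -2006 / 53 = -37.85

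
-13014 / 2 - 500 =-7007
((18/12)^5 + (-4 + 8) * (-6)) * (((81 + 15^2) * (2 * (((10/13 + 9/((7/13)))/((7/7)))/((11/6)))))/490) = -10954035/56056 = -195.41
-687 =-687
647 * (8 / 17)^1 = 5176 / 17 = 304.47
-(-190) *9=1710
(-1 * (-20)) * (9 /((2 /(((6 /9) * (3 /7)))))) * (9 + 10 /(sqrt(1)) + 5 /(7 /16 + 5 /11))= 695340 /1099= 632.70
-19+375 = 356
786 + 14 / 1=800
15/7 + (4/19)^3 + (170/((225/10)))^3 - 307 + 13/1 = 4881719135/35001477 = 139.47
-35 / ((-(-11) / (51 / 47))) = -1785 / 517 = -3.45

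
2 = 2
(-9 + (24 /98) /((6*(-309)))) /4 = -136271 /60564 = -2.25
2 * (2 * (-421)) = -1684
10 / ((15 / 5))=10 / 3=3.33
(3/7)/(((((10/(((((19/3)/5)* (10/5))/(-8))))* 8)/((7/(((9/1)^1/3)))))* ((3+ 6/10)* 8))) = -19/138240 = -0.00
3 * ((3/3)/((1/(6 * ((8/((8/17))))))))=306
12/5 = 2.40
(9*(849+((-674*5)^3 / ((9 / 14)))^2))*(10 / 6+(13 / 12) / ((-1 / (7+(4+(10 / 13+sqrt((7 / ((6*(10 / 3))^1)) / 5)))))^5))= -8721023103251524692432725000.00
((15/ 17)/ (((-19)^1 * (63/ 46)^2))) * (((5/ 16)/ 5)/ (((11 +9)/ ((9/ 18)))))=-529/ 13674528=-0.00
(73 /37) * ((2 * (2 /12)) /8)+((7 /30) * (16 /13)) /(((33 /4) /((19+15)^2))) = 76804009 /1904760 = 40.32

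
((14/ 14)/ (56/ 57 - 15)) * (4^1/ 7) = -228/ 5593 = -0.04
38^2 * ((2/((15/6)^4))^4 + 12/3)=881349170393744/152587890625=5776.01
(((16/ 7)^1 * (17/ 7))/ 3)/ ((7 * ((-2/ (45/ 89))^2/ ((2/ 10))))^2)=929475/ 150644120641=0.00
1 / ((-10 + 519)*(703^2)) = 1 / 251552381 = 0.00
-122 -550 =-672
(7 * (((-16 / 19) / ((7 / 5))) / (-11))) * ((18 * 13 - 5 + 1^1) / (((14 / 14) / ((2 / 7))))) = 36800 / 1463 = 25.15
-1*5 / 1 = -5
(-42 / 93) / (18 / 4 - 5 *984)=28 / 304761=0.00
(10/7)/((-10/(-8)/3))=24/7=3.43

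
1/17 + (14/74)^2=2202/23273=0.09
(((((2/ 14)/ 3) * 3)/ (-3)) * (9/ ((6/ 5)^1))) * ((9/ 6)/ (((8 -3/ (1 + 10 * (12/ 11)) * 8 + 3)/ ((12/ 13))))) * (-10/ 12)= 0.05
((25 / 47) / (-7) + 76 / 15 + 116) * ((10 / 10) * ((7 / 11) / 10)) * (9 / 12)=597089 / 103400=5.77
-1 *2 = -2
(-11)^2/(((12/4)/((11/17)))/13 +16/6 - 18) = -51909/6425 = -8.08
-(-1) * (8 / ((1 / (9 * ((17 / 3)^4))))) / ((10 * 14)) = 167042 / 315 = 530.29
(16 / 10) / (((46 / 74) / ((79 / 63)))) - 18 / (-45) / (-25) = 581702 / 181125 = 3.21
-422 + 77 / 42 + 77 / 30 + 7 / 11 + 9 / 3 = -22768 / 55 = -413.96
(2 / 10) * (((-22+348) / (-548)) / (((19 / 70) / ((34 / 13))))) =-38794 / 33839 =-1.15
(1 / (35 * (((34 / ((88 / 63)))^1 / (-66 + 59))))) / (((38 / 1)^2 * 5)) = -11 / 9665775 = -0.00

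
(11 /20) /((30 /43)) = 473 /600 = 0.79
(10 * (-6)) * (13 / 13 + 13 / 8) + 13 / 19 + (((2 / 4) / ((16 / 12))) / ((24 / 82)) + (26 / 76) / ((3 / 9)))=-93941 / 608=-154.51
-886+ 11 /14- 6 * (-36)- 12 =-9537 /14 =-681.21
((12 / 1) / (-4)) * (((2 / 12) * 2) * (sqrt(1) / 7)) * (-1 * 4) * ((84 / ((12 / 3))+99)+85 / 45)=4388 / 63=69.65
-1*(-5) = 5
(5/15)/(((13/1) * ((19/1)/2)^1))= 2/741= 0.00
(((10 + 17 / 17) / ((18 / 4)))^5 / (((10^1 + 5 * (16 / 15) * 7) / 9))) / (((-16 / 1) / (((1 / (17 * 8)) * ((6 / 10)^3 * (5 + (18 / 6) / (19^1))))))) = -7891499 / 928786500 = -0.01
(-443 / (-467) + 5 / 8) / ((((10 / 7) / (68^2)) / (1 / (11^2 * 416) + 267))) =159841423126721 / 117534560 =1359952.54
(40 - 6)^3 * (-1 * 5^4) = -24565000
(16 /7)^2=5.22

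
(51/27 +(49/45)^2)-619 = -615.93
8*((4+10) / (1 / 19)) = 2128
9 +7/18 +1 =187/18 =10.39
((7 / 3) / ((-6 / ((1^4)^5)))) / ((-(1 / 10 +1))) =35 / 99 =0.35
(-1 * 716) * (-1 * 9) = 6444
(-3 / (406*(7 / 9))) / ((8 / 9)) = -243 / 22736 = -0.01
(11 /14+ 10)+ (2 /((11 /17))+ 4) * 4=6029 /154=39.15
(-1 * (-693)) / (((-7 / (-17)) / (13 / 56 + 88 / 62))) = 4825161 / 1736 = 2779.47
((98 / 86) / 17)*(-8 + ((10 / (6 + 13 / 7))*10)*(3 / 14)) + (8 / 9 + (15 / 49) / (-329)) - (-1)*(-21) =-23876270414 / 1166660649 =-20.47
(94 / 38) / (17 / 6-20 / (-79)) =22278 / 27797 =0.80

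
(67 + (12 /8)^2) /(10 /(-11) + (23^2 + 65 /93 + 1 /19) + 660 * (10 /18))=5384049 /69624044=0.08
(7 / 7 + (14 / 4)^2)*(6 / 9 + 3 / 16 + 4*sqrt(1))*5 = 61745 / 192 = 321.59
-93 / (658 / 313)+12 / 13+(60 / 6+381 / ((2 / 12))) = 19269463 / 8554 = 2252.68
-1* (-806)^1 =806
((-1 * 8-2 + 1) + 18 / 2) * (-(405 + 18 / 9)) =0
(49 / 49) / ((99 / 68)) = 68 / 99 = 0.69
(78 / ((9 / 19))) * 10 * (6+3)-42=14778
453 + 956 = 1409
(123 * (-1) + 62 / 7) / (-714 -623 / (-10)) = 7990 / 45619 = 0.18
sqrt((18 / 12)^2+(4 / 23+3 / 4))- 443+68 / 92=-10172 / 23+sqrt(1679) / 23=-440.48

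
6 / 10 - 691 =-3452 / 5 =-690.40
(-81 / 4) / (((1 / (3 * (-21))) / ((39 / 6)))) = 66339 / 8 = 8292.38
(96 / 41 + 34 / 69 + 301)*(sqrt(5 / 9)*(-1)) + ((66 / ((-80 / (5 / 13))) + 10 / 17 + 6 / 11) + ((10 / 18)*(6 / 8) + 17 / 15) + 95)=9467907 / 97240 - 859547*sqrt(5) / 8487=-129.10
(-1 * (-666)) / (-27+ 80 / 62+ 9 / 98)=-2023308 / 77827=-26.00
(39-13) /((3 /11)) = 286 /3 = 95.33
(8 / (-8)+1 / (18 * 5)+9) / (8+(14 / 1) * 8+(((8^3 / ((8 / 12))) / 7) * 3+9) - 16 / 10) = 5047 / 287622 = 0.02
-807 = -807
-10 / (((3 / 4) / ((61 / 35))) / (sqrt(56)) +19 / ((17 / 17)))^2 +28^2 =1324842700800 *sqrt(14) / 29562810987422449 +23176424877202876176 / 29562810987422449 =783.97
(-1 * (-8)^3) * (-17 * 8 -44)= -92160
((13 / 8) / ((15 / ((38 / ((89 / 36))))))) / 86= 741 / 38270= 0.02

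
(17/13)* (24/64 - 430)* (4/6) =-58429/156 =-374.54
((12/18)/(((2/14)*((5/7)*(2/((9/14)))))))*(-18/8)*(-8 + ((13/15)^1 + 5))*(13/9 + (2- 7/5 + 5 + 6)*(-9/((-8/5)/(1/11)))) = 20447/275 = 74.35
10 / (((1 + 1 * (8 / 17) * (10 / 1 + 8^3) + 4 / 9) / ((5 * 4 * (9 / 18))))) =3060 / 7561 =0.40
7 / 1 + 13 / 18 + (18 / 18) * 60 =1219 / 18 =67.72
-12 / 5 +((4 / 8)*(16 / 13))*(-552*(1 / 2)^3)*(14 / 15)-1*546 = -588.03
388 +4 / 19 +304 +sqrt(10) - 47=sqrt(10) +12259 / 19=648.37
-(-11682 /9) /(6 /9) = 1947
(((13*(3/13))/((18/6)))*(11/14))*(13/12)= 143/168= 0.85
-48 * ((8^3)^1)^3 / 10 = -3221225472 / 5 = -644245094.40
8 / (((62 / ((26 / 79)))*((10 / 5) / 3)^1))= 0.06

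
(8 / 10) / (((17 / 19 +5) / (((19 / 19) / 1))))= 19 / 140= 0.14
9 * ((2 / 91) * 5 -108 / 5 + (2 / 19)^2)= -31752342 / 164255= -193.31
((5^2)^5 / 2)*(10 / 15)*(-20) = -195312500 / 3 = -65104166.67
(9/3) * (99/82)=297/82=3.62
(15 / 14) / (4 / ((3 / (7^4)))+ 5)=45 / 134666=0.00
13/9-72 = -635/9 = -70.56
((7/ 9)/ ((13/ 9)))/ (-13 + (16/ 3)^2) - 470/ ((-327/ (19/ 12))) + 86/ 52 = 7027649/ 1772667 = 3.96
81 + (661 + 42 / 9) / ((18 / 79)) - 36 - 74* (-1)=3040.54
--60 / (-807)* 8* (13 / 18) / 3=-1040 / 7263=-0.14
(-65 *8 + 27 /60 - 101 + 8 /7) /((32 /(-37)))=716.19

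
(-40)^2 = 1600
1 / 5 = 0.20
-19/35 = -0.54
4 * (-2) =-8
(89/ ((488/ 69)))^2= 37711881/ 238144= 158.36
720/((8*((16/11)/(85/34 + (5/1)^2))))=27225/16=1701.56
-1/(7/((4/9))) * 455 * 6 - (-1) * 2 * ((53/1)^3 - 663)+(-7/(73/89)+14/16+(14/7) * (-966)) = 515639893/1752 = 294315.01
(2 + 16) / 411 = 6 / 137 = 0.04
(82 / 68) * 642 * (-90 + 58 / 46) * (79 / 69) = -707355493 / 8993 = -78656.23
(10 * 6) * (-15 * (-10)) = 9000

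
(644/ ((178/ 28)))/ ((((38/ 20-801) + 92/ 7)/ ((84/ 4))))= -2.71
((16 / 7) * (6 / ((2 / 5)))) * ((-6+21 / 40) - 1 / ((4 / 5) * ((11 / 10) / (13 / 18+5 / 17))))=-127522 / 561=-227.31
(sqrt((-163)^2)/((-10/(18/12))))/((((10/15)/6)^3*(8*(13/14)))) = -2495367/1040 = -2399.39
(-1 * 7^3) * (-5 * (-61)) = -104615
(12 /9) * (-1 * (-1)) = 4 /3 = 1.33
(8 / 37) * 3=24 / 37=0.65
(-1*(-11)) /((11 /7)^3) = 343 /121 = 2.83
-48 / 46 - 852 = -19620 / 23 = -853.04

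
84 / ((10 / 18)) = 756 / 5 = 151.20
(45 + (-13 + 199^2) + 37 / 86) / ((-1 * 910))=-97385 / 2236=-43.55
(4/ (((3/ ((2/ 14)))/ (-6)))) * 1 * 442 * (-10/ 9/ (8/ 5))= 22100/ 63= 350.79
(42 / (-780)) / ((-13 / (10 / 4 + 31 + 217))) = 1.04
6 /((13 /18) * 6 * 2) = 9 /13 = 0.69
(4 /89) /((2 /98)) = 196 /89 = 2.20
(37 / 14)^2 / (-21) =-1369 / 4116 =-0.33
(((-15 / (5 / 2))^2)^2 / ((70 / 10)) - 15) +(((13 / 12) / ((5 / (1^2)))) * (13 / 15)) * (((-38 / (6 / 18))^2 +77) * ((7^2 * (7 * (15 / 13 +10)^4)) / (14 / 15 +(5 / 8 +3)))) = 5550082609227089 / 1941303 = 2858947113.99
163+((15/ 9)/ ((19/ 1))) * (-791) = 5336/ 57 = 93.61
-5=-5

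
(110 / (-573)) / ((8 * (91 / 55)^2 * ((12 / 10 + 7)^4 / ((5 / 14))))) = -519921875 / 750863270074008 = -0.00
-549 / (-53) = 549 / 53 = 10.36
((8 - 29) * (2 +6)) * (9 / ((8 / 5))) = -945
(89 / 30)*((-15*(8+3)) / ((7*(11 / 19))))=-1691 / 14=-120.79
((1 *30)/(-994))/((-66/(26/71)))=0.00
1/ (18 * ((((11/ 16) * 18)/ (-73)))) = -292/ 891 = -0.33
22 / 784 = 11 / 392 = 0.03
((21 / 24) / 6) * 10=35 / 24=1.46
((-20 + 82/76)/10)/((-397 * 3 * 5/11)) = 7909/2262900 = 0.00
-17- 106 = -123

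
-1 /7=-0.14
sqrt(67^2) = 67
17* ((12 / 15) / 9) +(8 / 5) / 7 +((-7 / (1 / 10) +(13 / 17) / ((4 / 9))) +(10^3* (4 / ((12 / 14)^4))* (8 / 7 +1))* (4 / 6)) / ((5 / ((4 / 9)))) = 81258403 / 86751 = 936.69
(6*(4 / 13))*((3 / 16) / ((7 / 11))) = 99 / 182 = 0.54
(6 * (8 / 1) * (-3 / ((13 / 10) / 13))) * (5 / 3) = -2400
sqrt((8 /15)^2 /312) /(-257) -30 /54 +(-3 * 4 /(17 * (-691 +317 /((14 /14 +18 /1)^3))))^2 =-0.56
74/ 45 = 1.64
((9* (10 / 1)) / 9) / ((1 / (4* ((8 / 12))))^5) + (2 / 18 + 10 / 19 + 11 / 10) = 62339417 / 46170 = 1350.21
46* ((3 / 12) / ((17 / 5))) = 115 / 34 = 3.38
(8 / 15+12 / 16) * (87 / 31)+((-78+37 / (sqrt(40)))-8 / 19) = -881373 / 11780+37 * sqrt(10) / 20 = -68.97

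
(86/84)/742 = 43/31164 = 0.00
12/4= 3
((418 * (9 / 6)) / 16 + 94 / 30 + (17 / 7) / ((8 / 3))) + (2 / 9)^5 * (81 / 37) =653025259 / 15104880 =43.23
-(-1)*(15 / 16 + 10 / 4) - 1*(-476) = 7671 / 16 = 479.44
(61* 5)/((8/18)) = 2745/4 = 686.25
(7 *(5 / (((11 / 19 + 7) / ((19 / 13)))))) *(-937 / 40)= -158.11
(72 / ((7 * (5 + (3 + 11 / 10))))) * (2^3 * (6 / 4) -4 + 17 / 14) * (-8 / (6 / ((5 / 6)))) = -51600 / 4459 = -11.57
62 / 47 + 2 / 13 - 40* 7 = -170180 / 611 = -278.53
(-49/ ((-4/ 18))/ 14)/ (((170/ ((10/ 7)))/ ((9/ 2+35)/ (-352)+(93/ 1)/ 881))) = -37143/ 42175232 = -0.00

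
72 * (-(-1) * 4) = 288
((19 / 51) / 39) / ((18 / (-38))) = -361 / 17901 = -0.02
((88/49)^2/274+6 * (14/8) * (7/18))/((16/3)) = 16164377/21051968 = 0.77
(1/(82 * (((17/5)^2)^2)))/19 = 625/130125718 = 0.00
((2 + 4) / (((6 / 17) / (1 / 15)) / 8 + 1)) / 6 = 68 / 113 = 0.60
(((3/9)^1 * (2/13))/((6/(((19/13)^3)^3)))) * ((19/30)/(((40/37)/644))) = 36522761697720557/372217927992300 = 98.12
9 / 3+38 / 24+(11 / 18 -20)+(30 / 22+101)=34673 / 396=87.56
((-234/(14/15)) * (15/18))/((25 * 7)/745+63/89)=-38788425/175028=-221.61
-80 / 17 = -4.71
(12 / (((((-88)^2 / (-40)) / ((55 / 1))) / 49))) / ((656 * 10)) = -0.03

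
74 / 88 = 37 / 44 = 0.84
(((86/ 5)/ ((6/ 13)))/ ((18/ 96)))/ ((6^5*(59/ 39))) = 7267/ 430110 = 0.02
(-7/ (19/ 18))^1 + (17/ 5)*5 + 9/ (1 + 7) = 1747/ 152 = 11.49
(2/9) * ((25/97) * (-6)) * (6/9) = -200/873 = -0.23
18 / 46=9 / 23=0.39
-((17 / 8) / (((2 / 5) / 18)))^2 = -585225 / 64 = -9144.14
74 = 74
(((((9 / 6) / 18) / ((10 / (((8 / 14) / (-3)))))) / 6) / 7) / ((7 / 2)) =-1 / 92610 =-0.00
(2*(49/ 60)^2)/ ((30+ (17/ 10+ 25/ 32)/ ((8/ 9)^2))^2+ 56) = 1258815488/ 1089316791441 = 0.00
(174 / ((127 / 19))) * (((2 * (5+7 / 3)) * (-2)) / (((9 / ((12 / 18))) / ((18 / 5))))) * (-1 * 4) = 814.50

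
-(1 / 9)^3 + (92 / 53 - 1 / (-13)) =909832 / 502281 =1.81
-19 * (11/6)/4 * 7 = -60.96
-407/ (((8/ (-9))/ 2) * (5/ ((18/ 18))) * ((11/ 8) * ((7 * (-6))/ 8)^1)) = -888/ 35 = -25.37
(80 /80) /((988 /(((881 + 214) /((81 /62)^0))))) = 1095 /988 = 1.11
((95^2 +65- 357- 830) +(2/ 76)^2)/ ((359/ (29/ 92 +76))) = 3483616591/ 2073584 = 1680.00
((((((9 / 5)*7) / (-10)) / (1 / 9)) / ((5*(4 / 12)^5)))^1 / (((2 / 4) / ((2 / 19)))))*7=-1928934 / 2375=-812.18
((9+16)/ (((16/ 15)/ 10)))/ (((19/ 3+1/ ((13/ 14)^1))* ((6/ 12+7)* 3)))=1625/ 1156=1.41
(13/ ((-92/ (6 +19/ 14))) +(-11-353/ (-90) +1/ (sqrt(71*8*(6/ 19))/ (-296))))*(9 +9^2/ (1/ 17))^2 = -47384568*sqrt(4047)/ 71-3586491909/ 230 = -58050039.85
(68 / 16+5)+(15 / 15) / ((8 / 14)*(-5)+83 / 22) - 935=-521507 / 564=-924.66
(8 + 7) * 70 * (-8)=-8400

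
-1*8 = -8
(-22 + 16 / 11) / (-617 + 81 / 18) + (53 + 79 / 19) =14642438 / 256025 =57.19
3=3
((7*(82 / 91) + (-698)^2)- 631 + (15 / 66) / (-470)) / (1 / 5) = 65405990475 / 26884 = 2432896.54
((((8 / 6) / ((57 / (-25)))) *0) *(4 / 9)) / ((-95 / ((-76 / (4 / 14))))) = 0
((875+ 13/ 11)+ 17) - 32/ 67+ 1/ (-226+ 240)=9211659/ 10318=892.78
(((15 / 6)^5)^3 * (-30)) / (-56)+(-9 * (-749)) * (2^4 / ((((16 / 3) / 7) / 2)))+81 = 717603557187 / 917504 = 782125.81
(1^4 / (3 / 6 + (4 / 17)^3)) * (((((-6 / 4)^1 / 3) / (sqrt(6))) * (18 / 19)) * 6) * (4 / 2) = -176868 * sqrt(6) / 95779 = -4.52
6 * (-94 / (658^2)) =-3 / 2303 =-0.00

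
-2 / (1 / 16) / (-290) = 16 / 145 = 0.11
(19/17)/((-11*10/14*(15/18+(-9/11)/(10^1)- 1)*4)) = 399/2788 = 0.14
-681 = -681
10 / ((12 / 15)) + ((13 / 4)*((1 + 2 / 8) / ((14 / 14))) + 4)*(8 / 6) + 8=125 / 4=31.25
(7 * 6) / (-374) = -21 / 187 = -0.11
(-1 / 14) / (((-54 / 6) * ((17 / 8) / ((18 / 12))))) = 2 / 357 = 0.01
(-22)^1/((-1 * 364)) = 0.06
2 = 2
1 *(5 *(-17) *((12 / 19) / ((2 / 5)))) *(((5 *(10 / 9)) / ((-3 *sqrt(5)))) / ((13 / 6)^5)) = 7344000 *sqrt(5) / 7054567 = 2.33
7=7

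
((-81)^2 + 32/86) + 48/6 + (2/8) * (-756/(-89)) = 25149114/3827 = 6571.50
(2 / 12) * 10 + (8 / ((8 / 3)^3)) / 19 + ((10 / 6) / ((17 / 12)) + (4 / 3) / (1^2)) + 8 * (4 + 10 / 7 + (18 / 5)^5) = 2208961423601 / 452200000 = 4884.92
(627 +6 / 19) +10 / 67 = 627.47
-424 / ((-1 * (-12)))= -106 / 3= -35.33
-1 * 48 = -48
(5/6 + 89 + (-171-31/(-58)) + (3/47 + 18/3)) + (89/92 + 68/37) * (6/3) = -479910959/6959478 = -68.96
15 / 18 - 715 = -4285 / 6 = -714.17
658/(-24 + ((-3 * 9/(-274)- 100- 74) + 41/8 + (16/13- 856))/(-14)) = 131252576/9796151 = 13.40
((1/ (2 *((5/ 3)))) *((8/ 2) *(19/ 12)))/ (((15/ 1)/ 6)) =19/ 25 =0.76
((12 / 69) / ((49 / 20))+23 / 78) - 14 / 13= -62507 / 87906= -0.71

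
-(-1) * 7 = 7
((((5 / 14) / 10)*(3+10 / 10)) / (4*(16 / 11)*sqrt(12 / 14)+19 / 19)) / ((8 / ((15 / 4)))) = -1815 / 759328+330*sqrt(42) / 166103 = 0.01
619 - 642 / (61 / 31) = 17857 / 61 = 292.74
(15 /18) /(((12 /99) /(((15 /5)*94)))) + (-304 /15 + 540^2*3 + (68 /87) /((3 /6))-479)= 508219807 /580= 876241.05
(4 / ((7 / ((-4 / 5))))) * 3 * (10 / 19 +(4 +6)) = -1920 / 133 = -14.44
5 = 5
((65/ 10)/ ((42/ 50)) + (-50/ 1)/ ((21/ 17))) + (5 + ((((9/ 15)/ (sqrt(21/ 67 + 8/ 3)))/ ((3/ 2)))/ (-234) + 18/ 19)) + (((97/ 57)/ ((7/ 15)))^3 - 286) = -3730793473/ 14115822 - sqrt(120399)/ 350415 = -264.30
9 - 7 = 2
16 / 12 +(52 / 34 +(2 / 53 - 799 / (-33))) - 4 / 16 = 1064941 / 39644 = 26.86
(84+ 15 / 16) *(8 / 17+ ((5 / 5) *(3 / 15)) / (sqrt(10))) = 45.34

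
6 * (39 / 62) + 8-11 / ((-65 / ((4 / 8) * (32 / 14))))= 11.97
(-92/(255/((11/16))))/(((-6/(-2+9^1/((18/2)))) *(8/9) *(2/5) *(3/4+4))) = -253/10336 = -0.02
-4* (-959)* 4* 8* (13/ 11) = 1595776/ 11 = 145070.55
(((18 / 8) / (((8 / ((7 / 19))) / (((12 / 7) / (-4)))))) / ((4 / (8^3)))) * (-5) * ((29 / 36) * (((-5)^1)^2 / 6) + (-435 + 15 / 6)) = -463475 / 38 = -12196.71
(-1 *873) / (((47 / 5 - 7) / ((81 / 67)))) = -439.76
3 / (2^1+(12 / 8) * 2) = 3 / 5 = 0.60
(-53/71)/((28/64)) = -848/497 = -1.71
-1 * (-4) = 4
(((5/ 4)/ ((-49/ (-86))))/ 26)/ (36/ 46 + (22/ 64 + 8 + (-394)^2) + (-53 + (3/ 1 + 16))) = 39560/ 72767942793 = 0.00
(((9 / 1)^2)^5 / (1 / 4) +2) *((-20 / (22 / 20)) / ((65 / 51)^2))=-290212039305648 / 1859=-156111909255.32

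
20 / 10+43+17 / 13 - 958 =-11852 / 13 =-911.69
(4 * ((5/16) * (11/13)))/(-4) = -55/208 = -0.26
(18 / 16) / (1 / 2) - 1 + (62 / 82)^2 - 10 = -54991 / 6724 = -8.18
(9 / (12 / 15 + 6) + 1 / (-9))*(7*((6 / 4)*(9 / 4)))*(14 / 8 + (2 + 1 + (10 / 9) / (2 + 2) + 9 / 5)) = 3191713 / 16320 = 195.57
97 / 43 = 2.26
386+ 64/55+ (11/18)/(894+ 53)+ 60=419229929/937530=447.16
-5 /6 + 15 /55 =-37 /66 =-0.56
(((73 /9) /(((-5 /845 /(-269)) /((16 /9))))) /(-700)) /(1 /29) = -384963748 /14175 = -27157.94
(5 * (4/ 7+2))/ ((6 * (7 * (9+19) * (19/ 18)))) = 135/ 13034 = 0.01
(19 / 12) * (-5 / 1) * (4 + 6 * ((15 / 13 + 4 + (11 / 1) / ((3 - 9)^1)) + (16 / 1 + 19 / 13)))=-1018.81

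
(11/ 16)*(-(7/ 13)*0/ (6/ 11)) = 0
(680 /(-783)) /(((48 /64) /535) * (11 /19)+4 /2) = -27648800 /63699399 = -0.43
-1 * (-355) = 355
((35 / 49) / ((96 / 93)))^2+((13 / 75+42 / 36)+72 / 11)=115413531 / 13798400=8.36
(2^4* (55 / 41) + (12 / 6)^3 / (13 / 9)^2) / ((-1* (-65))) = 175288 / 450385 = 0.39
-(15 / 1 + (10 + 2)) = -27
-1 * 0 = 0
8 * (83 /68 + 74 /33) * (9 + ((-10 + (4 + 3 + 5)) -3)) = 124336 /561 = 221.63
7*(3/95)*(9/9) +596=56641/95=596.22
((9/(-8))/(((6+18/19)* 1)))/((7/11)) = -0.25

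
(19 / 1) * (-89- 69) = -3002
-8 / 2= -4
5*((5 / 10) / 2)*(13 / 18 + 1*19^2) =32555 / 72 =452.15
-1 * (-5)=5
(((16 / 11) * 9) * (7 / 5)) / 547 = 1008 / 30085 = 0.03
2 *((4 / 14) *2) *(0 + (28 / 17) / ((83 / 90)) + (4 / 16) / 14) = 142531 / 69139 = 2.06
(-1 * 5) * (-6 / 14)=15 / 7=2.14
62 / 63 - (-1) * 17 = 1133 / 63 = 17.98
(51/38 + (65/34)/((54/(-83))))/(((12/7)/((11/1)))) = -4287899/418608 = -10.24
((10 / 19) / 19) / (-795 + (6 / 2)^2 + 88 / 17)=-85 / 2395957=-0.00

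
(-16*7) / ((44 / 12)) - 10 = -446 / 11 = -40.55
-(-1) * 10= 10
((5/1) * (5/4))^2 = 625/16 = 39.06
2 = 2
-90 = -90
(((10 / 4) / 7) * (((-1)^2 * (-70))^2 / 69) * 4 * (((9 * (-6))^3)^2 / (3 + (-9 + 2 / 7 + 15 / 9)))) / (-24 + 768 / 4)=-1446369825600 / 391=-3699155564.19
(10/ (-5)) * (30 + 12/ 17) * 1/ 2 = -522/ 17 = -30.71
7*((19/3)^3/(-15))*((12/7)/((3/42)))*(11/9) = -4225144/1215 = -3477.48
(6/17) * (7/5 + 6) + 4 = 562/85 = 6.61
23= 23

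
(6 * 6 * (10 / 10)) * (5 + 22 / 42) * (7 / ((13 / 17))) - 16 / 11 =260096 / 143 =1818.85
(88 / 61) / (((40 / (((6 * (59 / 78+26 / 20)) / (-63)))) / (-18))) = 17644 / 138775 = 0.13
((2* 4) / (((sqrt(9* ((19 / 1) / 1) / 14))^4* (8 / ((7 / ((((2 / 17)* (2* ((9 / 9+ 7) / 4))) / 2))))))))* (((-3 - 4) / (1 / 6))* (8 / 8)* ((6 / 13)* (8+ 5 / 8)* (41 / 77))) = -5498633 / 309738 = -17.75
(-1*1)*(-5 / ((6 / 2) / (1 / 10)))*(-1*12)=-2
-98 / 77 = -1.27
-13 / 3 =-4.33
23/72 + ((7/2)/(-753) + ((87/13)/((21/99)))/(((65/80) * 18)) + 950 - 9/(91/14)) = 20333465095/21379176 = 951.09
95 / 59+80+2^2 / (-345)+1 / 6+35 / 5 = 3613633 / 40710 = 88.77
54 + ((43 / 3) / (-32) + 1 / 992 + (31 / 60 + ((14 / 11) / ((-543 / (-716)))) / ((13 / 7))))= 10586203997 / 192569520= 54.97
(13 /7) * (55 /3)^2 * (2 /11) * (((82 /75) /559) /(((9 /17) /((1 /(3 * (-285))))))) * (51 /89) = -521356 /1855272195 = -0.00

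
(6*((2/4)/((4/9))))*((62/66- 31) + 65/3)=-2493/44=-56.66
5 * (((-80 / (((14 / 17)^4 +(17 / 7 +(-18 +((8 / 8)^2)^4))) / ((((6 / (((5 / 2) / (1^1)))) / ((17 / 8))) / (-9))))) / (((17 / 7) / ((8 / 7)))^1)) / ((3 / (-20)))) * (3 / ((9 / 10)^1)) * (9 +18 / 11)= 10772070400 / 27225759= 395.66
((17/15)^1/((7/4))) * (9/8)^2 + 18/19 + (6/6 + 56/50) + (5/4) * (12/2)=605789/53200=11.39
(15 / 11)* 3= 45 / 11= 4.09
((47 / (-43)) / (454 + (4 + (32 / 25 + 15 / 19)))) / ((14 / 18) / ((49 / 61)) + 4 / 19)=-3817575 / 1894150387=-0.00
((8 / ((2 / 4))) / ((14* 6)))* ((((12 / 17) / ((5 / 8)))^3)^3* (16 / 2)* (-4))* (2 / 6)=-9849372385059274752 / 1621318623982421875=-6.07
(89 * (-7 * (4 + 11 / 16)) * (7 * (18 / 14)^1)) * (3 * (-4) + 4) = 420525 / 2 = 210262.50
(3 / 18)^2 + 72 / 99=299 / 396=0.76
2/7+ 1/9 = 25/63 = 0.40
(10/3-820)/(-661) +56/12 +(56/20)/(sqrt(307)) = 14*sqrt(307)/1535 +11704/1983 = 6.06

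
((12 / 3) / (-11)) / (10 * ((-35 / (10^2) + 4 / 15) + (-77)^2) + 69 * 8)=-24 / 3949517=-0.00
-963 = -963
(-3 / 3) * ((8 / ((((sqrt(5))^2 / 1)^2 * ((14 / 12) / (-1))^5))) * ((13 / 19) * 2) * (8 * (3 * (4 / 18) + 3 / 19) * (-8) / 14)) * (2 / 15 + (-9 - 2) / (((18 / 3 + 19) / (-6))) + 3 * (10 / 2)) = -13.57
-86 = -86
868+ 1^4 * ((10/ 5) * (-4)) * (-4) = 900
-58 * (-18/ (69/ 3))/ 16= 261/ 92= 2.84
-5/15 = -1/3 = -0.33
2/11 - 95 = -1043/11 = -94.82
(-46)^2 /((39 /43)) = 90988 /39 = 2333.03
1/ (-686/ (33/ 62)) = -33/ 42532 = -0.00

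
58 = 58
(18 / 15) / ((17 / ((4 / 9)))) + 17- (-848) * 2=436823 / 255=1713.03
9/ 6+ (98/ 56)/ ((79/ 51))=831/ 316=2.63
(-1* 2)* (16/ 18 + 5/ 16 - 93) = 13219/ 72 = 183.60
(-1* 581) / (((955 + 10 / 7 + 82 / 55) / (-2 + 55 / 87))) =26618515 / 32085513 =0.83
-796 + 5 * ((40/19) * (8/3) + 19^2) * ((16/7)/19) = -4362716/7581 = -575.48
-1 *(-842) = 842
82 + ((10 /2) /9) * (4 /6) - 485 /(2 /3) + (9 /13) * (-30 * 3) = -496621 /702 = -707.44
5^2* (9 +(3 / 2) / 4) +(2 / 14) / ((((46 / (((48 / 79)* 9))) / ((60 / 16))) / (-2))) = 23835165 / 101752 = 234.25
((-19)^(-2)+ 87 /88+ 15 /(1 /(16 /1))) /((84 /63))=22967445 /127072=180.74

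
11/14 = 0.79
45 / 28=1.61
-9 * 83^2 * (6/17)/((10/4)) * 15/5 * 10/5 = -4464072/85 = -52518.49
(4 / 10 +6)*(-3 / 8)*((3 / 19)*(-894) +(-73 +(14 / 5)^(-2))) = 2391147 / 4655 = 513.67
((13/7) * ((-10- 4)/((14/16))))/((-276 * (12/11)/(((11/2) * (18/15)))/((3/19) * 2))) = 3146/15295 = 0.21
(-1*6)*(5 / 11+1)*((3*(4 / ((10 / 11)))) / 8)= -72 / 5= -14.40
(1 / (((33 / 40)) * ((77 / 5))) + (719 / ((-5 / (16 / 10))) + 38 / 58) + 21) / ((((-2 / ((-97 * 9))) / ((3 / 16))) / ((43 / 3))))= -1200686253891 / 4912600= -244409.53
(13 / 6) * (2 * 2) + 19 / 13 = 395 / 39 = 10.13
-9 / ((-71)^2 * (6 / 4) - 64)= -18 / 14995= -0.00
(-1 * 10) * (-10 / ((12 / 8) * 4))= 50 / 3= 16.67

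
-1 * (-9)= 9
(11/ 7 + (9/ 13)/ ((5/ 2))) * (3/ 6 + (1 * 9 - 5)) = 7569/ 910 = 8.32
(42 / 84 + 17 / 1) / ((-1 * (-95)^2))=-7 / 3610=-0.00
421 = 421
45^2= 2025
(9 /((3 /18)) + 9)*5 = 315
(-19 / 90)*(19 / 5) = -361 / 450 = -0.80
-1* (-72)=72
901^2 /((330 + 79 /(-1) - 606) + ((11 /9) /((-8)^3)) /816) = -3052475670528 /1334845451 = -2286.76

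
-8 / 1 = -8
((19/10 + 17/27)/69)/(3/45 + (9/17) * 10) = 11611/1697814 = 0.01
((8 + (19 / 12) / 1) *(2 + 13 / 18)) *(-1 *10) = -28175 / 108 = -260.88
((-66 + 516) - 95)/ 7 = 355/ 7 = 50.71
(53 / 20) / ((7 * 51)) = 53 / 7140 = 0.01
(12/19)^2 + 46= 16750/361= 46.40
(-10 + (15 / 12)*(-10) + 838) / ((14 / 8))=466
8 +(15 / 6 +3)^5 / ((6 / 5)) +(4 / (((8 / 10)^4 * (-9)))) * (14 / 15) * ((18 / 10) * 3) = 805741 / 192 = 4196.57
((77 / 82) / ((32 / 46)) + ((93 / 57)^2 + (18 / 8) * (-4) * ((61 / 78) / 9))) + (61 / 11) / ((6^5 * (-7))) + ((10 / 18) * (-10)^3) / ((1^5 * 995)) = 7655664741287 / 2865790755828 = 2.67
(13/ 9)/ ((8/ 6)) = 1.08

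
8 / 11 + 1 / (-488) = 3893 / 5368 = 0.73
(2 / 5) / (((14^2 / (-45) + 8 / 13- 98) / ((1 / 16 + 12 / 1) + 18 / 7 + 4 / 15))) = -976287 / 16665040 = -0.06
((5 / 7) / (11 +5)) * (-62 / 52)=-155 / 2912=-0.05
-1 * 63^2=-3969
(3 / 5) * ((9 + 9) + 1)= 57 / 5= 11.40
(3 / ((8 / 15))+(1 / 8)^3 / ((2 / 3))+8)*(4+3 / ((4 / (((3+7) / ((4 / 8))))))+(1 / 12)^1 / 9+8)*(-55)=-2238870425 / 110592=-20244.42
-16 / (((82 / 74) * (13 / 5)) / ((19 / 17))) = -56240 / 9061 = -6.21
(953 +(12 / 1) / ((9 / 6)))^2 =923521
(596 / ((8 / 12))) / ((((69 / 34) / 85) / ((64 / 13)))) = 55118080 / 299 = 184341.40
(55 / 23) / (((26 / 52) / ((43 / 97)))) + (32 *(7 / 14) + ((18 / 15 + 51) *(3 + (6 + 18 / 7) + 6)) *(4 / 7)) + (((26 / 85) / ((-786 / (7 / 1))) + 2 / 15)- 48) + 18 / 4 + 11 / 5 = 3659698923091 / 7303602390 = 501.08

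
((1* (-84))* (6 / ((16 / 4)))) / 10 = -12.60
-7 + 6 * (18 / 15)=1 / 5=0.20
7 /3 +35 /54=161 /54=2.98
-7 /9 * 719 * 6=-3355.33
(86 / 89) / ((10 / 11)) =473 / 445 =1.06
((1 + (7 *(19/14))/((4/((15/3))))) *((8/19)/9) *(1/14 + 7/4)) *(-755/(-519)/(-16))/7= -1322005/92772288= -0.01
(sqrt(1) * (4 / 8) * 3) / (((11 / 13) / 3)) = 117 / 22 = 5.32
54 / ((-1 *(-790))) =27 / 395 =0.07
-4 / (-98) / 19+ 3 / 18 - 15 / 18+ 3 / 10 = -10181 / 27930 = -0.36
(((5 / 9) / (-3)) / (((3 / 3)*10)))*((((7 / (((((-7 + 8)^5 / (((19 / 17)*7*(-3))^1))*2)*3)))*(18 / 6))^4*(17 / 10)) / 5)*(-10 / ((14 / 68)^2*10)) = 45996405987 / 6800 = 6764177.35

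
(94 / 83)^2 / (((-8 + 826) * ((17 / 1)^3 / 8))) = 35344 / 13842873713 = 0.00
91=91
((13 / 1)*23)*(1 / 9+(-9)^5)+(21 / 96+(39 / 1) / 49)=-17655616.76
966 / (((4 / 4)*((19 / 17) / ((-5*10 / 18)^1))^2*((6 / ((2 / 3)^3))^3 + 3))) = 3722320000 / 5181826851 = 0.72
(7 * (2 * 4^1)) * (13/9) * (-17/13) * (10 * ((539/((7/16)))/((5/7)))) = -16420096/9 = -1824455.11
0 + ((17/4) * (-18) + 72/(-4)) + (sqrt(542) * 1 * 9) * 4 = -189/2 + 36 * sqrt(542) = 743.61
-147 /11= -13.36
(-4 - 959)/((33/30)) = -9630/11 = -875.45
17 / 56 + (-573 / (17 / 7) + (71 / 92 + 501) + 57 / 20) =29448383 / 109480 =268.98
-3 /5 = -0.60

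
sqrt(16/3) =4 *sqrt(3)/3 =2.31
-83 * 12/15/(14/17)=-2822/35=-80.63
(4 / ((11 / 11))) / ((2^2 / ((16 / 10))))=8 / 5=1.60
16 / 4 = 4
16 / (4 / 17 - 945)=-272 / 16061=-0.02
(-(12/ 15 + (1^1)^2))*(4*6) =-216/ 5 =-43.20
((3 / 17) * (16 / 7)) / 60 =4 / 595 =0.01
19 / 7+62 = 453 / 7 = 64.71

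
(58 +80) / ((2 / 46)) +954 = 4128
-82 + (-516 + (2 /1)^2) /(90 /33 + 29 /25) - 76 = -309702 /1069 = -289.71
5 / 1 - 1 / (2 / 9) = 1 / 2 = 0.50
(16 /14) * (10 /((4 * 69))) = 20 /483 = 0.04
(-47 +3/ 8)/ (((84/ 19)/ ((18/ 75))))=-7087/ 2800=-2.53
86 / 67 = 1.28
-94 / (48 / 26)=-611 / 12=-50.92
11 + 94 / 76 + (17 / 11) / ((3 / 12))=7699 / 418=18.42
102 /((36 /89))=1513 /6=252.17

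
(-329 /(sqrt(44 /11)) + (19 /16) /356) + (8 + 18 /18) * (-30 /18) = -1022413 /5696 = -179.50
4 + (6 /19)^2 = 1480 /361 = 4.10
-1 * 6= -6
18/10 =9/5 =1.80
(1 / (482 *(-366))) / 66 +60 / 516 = 58215917 / 500657256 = 0.12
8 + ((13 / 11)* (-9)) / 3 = 49 / 11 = 4.45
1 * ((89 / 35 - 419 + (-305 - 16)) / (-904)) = 25811 / 31640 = 0.82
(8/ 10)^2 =16/ 25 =0.64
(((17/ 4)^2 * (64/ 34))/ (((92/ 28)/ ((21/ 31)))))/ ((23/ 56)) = 279888/ 16399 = 17.07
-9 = -9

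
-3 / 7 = -0.43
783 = 783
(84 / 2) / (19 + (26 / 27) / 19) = 21546 / 9773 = 2.20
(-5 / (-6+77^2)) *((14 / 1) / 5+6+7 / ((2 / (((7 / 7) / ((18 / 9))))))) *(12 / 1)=-633 / 5923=-0.11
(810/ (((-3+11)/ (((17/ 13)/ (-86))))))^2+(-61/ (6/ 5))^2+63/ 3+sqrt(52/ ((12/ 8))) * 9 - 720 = 6 * sqrt(78)+339710999281/ 179989056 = 1940.39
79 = 79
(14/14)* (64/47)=64/47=1.36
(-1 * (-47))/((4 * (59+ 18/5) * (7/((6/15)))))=47/4382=0.01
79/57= 1.39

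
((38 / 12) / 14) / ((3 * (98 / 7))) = 19 / 3528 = 0.01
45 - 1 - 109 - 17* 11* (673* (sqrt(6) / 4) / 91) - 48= -959.90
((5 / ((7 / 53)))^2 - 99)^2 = 4273759876 / 2401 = 1779991.62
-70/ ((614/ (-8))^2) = -1120/ 94249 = -0.01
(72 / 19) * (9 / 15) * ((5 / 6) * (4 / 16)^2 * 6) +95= 3637 / 38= 95.71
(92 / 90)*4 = 184 / 45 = 4.09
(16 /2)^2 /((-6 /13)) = -416 /3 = -138.67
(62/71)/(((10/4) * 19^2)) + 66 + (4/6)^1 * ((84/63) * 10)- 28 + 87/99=606057271/12687345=47.77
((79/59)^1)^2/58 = 6241/201898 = 0.03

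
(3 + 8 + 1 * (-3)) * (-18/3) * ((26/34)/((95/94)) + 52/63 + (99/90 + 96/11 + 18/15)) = -225796712/373065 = -605.25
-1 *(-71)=71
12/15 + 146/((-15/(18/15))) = -272/25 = -10.88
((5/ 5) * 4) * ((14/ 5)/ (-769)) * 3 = -168/ 3845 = -0.04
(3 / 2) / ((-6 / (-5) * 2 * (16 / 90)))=225 / 64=3.52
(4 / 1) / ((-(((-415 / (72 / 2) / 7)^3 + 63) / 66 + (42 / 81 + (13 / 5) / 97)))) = -2049025144320 / 733652273989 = -2.79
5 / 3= 1.67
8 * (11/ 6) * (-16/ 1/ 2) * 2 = -704/ 3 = -234.67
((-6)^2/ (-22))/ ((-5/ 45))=162/ 11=14.73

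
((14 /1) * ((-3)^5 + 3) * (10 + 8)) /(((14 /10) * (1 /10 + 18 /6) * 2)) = -216000 /31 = -6967.74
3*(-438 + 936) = 1494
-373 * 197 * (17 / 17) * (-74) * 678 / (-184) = -921672183 / 46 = -20036351.80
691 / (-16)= -691 / 16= -43.19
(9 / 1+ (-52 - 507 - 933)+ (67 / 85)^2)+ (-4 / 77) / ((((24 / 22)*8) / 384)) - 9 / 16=-1201845607 / 809200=-1485.23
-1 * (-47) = 47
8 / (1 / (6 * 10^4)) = 480000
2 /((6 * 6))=1 /18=0.06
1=1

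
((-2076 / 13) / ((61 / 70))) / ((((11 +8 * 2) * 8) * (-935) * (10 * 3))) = 1211 / 40038570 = 0.00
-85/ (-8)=85/ 8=10.62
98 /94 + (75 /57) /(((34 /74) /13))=581002 /15181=38.27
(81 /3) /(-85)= -27 /85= -0.32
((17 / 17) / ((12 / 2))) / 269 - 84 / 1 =-135575 / 1614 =-84.00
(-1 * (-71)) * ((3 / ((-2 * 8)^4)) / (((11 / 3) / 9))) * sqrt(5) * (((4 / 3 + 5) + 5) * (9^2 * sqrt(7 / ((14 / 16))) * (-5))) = -13198545 * sqrt(10) / 180224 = -231.59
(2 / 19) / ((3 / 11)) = 22 / 57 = 0.39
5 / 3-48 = -139 / 3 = -46.33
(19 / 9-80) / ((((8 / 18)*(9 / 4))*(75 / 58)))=-40658 / 675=-60.23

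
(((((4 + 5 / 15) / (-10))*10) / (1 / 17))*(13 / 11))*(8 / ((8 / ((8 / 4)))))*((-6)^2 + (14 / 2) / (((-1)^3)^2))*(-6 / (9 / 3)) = 494156 / 33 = 14974.42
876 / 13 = 67.38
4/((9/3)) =4/3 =1.33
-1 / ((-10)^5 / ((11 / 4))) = 11 / 400000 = 0.00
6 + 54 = 60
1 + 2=3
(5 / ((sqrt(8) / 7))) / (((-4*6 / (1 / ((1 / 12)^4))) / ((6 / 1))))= -45360*sqrt(2)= -64148.73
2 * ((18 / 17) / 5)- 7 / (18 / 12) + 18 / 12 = -1399 / 510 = -2.74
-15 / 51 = -5 / 17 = -0.29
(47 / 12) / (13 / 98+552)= 2303 / 324654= 0.01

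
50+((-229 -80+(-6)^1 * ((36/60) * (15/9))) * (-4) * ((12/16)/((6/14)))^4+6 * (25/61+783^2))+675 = 14409971951/3904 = 3691078.88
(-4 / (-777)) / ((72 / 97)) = 97 / 13986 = 0.01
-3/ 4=-0.75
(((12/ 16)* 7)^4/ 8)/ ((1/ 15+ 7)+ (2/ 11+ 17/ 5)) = 4584195/ 514048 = 8.92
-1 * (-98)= 98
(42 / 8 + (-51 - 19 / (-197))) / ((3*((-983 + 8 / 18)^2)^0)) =-35975 / 2364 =-15.22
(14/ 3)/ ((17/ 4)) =56/ 51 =1.10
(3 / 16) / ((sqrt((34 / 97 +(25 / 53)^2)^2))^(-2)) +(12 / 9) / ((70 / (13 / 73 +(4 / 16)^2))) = 0.07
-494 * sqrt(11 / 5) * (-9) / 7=4446 * sqrt(55) / 35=942.07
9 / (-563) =-0.02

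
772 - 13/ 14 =10795/ 14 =771.07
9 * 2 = 18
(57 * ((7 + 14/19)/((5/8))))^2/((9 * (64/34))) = 734706/25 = 29388.24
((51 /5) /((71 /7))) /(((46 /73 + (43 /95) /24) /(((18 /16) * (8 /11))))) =106954344 /84362839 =1.27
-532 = -532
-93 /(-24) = 31 /8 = 3.88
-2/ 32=-1/ 16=-0.06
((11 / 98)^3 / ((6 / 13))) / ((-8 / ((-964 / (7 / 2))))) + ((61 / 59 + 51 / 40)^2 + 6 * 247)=20467743958082129 / 13760415278400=1487.44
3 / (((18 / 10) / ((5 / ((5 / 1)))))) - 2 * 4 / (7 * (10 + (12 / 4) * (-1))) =221 / 147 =1.50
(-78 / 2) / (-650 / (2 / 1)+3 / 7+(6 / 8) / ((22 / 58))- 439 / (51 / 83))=612612 / 16289905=0.04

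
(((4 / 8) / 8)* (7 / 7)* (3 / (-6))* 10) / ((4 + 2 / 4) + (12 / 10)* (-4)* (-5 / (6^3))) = -45 / 664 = -0.07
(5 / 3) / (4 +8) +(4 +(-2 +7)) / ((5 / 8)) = 2617 / 180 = 14.54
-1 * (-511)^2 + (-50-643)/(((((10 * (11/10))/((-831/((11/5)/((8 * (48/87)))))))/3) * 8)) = -70732879/319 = -221733.16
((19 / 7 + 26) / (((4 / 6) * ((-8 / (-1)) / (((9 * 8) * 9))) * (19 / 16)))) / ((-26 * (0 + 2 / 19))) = -97686 / 91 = -1073.47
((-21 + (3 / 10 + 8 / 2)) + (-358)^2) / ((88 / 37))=47414501 / 880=53880.11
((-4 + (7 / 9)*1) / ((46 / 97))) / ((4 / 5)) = -14065 / 1656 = -8.49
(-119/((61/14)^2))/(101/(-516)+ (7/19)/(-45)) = 3430027440/111589069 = 30.74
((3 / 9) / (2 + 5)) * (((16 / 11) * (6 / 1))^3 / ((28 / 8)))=589824 / 65219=9.04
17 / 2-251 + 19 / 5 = -2387 / 10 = -238.70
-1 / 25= -0.04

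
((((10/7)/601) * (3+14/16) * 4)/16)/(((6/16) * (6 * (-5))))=-31/151452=-0.00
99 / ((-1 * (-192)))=33 / 64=0.52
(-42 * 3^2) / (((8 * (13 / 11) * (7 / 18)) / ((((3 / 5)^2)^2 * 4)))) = -433026 / 8125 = -53.30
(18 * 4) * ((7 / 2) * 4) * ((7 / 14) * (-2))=-1008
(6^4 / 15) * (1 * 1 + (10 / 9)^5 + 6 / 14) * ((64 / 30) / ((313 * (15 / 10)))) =264292352 / 215627265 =1.23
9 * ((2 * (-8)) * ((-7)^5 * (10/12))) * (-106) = -213785040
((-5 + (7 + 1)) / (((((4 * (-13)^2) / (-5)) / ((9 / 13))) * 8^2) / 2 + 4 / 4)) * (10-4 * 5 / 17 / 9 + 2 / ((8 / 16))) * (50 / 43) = -1591500 / 205536001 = -0.01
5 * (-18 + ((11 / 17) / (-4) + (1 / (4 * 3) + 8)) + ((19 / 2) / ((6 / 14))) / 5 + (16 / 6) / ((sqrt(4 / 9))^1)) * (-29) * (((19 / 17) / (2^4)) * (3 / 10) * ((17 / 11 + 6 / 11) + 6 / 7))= 104939603 / 7120960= 14.74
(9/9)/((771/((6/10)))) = 1/1285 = 0.00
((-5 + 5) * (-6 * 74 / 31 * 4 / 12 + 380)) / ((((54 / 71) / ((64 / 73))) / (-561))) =0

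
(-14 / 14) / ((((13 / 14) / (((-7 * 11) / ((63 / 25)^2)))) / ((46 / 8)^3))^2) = -6997008816015625 / 1135420416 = -6162482.83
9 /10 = 0.90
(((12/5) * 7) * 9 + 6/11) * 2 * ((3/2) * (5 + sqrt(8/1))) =50076 * sqrt(2)/55 + 25038/11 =3563.78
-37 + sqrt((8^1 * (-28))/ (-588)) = -36.38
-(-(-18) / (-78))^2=-9 / 169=-0.05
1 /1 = 1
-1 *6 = -6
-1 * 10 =-10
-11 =-11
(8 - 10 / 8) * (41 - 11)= 405 / 2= 202.50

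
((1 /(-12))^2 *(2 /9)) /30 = 1 /19440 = 0.00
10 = 10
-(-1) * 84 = 84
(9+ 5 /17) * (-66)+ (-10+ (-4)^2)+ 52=-555.41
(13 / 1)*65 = 845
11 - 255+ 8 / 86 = -10488 / 43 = -243.91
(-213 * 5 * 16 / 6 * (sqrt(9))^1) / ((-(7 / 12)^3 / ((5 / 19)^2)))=368064000 / 123823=2972.50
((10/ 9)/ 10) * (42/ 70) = 1/ 15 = 0.07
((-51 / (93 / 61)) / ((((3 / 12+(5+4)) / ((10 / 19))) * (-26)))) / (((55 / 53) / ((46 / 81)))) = 10112824 / 252428319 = 0.04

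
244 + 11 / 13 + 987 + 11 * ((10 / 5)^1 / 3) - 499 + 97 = 32650 / 39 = 837.18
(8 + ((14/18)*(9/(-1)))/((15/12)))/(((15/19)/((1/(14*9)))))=38/1575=0.02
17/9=1.89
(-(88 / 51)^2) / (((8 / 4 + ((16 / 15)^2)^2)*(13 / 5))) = -108900000 / 313307501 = -0.35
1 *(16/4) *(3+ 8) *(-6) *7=-1848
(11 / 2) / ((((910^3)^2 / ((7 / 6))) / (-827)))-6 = -5840940878136009097 / 973490146356000000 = -6.00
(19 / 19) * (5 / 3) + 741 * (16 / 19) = 1877 / 3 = 625.67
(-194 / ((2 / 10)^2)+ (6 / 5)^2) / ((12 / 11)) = -4444.51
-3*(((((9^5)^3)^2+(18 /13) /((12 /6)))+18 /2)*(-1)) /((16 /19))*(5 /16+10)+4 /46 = 119207964229944109821529804159628441 /76544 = 1557378295228157789265387000000.00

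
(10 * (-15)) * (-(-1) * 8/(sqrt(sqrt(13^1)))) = -1200 * 13^(3/4)/13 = -631.97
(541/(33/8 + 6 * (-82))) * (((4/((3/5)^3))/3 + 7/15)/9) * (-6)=23275984/4742145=4.91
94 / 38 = 47 / 19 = 2.47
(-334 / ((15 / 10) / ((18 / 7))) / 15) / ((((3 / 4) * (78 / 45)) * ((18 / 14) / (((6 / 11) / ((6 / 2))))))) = -5344 / 1287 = -4.15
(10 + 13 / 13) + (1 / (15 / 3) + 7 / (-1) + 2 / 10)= 22 / 5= 4.40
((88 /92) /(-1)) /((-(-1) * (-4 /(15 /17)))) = 165 /782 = 0.21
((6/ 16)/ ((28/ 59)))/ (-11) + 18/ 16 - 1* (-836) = 837.05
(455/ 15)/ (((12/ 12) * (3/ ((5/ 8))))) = 455/ 72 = 6.32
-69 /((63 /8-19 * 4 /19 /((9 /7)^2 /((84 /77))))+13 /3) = -163944 /22735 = -7.21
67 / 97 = 0.69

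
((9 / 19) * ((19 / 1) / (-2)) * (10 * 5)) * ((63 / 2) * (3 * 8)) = -170100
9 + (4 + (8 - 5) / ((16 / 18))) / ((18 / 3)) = 491 / 48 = 10.23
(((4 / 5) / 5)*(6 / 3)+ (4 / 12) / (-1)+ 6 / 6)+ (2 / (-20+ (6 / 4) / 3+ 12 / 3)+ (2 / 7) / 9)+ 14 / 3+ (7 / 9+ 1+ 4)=61486 / 5425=11.33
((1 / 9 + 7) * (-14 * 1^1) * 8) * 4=-28672 / 9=-3185.78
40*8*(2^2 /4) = 320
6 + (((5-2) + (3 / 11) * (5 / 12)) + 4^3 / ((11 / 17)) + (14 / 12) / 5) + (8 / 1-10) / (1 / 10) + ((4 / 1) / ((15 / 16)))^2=1053959 / 9900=106.46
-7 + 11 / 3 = -10 / 3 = -3.33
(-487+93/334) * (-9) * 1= 1463085/334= 4380.49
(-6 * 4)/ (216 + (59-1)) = -12/ 137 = -0.09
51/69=17/23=0.74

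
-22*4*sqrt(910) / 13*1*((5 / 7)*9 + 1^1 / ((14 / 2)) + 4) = -6512*sqrt(910) / 91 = -2158.71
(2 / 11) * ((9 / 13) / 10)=9 / 715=0.01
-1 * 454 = -454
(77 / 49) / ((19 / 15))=165 / 133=1.24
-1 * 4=-4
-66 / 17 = -3.88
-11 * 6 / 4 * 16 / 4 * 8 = -528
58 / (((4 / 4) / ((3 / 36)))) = 29 / 6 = 4.83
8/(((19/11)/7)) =616/19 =32.42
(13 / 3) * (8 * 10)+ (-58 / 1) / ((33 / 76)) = 2344 / 11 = 213.09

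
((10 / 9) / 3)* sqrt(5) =0.83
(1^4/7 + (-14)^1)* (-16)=1552/7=221.71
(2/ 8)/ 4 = 1/ 16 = 0.06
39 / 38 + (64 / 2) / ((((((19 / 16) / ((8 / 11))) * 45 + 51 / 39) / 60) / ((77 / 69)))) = 29.68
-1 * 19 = -19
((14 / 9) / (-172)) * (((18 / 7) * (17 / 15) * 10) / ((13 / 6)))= -68 / 559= -0.12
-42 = -42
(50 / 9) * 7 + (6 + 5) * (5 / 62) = 22195 / 558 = 39.78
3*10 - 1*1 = 29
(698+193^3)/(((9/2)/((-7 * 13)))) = -436178470/3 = -145392823.33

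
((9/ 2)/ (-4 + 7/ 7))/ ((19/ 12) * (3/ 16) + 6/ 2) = -96/ 211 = -0.45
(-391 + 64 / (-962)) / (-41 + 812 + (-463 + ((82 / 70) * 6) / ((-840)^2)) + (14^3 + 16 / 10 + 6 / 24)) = -774231948000 / 6046000034321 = -0.13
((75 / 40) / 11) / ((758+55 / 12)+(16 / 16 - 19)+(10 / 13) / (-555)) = 21645 / 94549994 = 0.00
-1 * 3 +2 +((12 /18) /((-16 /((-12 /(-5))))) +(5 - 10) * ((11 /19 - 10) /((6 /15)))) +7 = 11748 /95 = 123.66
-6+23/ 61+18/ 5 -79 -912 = -993.02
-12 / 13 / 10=-0.09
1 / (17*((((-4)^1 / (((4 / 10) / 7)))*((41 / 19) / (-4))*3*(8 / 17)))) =19 / 17220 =0.00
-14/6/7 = -1/3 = -0.33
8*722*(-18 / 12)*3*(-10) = 259920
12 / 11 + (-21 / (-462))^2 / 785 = 414481 / 379940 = 1.09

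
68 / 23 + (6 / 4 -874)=-39999 / 46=-869.54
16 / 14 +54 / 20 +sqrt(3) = sqrt(3) +269 / 70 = 5.57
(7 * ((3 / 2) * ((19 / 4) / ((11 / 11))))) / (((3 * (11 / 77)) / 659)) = 613529 / 8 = 76691.12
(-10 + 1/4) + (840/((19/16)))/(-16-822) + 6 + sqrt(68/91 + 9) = -146295/31844 + sqrt(80717)/91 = -1.47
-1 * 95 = -95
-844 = -844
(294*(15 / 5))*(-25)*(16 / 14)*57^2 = -81874800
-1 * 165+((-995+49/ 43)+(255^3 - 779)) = 712915797/ 43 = 16579437.14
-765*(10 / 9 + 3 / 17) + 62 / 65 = -984.05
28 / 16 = 7 / 4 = 1.75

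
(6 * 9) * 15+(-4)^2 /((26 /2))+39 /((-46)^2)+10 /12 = 67016299 /82524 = 812.08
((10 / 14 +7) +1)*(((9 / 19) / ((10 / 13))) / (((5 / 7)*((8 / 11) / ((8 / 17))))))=78507 / 16150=4.86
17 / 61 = 0.28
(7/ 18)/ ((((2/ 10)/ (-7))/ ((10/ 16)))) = -1225/ 144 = -8.51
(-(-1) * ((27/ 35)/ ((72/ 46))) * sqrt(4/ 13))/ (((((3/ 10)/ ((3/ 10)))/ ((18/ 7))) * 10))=621 * sqrt(13)/ 31850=0.07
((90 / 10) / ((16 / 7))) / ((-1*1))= -63 / 16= -3.94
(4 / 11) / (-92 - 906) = -2 / 5489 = -0.00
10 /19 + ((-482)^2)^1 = 4414166 /19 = 232324.53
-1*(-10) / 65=2 / 13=0.15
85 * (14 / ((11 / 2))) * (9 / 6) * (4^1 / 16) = 1785 / 22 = 81.14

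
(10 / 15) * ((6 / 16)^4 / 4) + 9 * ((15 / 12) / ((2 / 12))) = 552987 / 8192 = 67.50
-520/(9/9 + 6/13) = -6760/19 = -355.79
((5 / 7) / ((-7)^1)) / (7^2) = -5 / 2401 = -0.00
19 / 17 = 1.12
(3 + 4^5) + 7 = 1034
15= 15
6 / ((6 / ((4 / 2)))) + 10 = 12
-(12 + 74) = -86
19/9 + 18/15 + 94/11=5869/495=11.86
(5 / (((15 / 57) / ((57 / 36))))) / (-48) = -361 / 576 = -0.63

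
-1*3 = -3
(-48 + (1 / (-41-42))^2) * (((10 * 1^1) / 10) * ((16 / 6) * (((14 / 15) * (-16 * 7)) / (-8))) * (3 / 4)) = -129623032 / 103335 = -1254.40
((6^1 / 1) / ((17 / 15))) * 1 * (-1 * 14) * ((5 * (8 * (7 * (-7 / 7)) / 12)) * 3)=88200 / 17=5188.24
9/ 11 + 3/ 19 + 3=831/ 209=3.98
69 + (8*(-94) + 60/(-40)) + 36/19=-25939/38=-682.61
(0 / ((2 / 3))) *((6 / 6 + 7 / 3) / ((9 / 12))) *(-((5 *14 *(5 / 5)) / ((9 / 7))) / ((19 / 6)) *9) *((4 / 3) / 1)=0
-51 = -51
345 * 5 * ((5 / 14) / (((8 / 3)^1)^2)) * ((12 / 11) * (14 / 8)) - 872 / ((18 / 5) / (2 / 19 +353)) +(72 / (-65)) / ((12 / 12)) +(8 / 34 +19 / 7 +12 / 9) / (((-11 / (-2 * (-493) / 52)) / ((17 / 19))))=-9352483349617 / 109549440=-85372.26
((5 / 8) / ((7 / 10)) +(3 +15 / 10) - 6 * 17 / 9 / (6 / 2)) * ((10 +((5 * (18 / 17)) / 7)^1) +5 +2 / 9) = 6964991 / 269892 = 25.81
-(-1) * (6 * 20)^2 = 14400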